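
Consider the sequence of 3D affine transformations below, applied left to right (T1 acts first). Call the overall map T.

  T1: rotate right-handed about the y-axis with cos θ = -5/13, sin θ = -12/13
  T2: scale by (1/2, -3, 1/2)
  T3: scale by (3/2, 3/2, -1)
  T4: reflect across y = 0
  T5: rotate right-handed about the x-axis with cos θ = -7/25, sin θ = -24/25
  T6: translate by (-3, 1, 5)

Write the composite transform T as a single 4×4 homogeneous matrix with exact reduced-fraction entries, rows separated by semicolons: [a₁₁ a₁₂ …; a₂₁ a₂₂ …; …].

T1 = [-5/13 0 -12/13 0; 0 1 0 0; 12/13 0 -5/13 0; 0 0 0 1]
T2·T1 = [-5/26 0 -6/13 0; 0 -3 0 0; 6/13 0 -5/26 0; 0 0 0 1]
T3·…·T1 = [-15/52 0 -9/13 0; 0 -9/2 0 0; -6/13 0 5/26 0; 0 0 0 1]
T4·…·T1 = [-15/52 0 -9/13 0; 0 9/2 0 0; -6/13 0 5/26 0; 0 0 0 1]
T5·…·T1 = [-15/52 0 -9/13 0; -144/325 -63/50 12/65 0; 42/325 -108/25 -7/130 0; 0 0 0 1]
T6·…·T1 = [-15/52 0 -9/13 -3; -144/325 -63/50 12/65 1; 42/325 -108/25 -7/130 5; 0 0 0 1]

T = [-15/52 0 -9/13 -3; -144/325 -63/50 12/65 1; 42/325 -108/25 -7/130 5; 0 0 0 1]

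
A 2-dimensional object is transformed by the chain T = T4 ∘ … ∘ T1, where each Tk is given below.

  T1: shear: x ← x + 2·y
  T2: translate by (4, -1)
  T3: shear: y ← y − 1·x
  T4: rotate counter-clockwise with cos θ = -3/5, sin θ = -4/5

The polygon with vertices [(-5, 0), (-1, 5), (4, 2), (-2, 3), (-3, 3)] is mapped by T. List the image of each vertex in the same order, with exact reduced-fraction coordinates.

T1 shear: x ← x + 2·y: (-5, 0) → (-5, 0); (-1, 5) → (9, 5); (4, 2) → (8, 2); (-2, 3) → (4, 3); (-3, 3) → (3, 3)
T2 translate by (4, -1): (-5, 0) → (-1, -1); (9, 5) → (13, 4); (8, 2) → (12, 1); (4, 3) → (8, 2); (3, 3) → (7, 2)
T3 shear: y ← y − 1·x: (-1, -1) → (-1, 0); (13, 4) → (13, -9); (12, 1) → (12, -11); (8, 2) → (8, -6); (7, 2) → (7, -5)
T4 rotate counter-clockwise with cos θ = -3/5, sin θ = -4/5: (-1, 0) → (3/5, 4/5); (13, -9) → (-15, -5); (12, -11) → (-16, -3); (8, -6) → (-48/5, -14/5); (7, -5) → (-41/5, -13/5)

image vertices: (3/5, 4/5), (-15, -5), (-16, -3), (-48/5, -14/5), (-41/5, -13/5)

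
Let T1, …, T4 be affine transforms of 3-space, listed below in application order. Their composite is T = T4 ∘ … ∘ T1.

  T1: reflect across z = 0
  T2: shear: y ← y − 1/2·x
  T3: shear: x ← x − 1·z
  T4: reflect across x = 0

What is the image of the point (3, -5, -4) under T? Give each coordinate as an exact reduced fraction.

T(p) = (1, -13/2, 4)

T1 reflect across z = 0: (3, -5, -4) → (3, -5, 4)
T2 shear: y ← y − 1/2·x: (3, -5, 4) → (3, -13/2, 4)
T3 shear: x ← x − 1·z: (3, -13/2, 4) → (-1, -13/2, 4)
T4 reflect across x = 0: (-1, -13/2, 4) → (1, -13/2, 4)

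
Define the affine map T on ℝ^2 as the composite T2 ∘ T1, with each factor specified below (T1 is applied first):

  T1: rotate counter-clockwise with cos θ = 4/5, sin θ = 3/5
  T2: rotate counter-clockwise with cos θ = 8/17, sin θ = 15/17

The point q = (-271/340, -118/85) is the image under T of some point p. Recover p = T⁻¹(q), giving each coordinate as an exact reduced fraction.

p = (-5/4, 1)

T1 = [4/5 -3/5 0; 3/5 4/5 0; 0 0 1]
T2·T1 = [-13/85 -84/85 0; 84/85 -13/85 0; 0 0 1]
det M = 1; M⁻¹ = [-13/85 84/85 0; -84/85 -13/85 0; 0 0 1]
M⁻¹ · (-271/340, -118/85)ᵀ = (-5/4, 1)ᵀ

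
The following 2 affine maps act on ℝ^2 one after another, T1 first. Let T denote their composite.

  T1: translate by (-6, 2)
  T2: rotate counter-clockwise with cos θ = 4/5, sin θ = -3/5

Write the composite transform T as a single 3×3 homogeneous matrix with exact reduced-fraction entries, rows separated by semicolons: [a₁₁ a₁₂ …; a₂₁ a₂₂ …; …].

T = [4/5 3/5 -18/5; -3/5 4/5 26/5; 0 0 1]

T1 = [1 0 -6; 0 1 2; 0 0 1]
T2·T1 = [4/5 3/5 -18/5; -3/5 4/5 26/5; 0 0 1]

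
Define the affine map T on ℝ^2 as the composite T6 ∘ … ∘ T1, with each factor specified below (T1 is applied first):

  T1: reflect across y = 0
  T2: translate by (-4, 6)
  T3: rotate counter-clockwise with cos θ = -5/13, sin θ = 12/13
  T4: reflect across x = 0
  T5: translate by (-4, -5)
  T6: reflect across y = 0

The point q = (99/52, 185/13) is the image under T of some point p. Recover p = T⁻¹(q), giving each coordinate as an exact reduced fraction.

T1 = [1 0 0; 0 -1 0; 0 0 1]
T2·T1 = [1 0 -4; 0 -1 6; 0 0 1]
T3·…·T1 = [-5/13 12/13 -4; 12/13 5/13 -6; 0 0 1]
T4·…·T1 = [5/13 -12/13 4; 12/13 5/13 -6; 0 0 1]
T5·…·T1 = [5/13 -12/13 0; 12/13 5/13 -11; 0 0 1]
T6·…·T1 = [5/13 -12/13 0; -12/13 -5/13 11; 0 0 1]
det M = -1; M⁻¹ = [5/13 -12/13 132/13; -12/13 -5/13 55/13; 0 0 1]
M⁻¹ · (99/52, 185/13)ᵀ = (-9/4, -3)ᵀ

p = (-9/4, -3)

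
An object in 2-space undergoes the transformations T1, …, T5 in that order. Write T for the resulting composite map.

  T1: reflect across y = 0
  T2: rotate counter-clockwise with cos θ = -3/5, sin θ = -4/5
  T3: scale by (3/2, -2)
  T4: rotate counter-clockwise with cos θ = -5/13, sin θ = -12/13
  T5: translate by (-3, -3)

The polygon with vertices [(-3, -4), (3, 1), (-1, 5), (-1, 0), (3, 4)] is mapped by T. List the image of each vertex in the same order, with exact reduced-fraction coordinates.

image vertices: (-153/26, -129/13), (237/130, -51/65), (-1047/130, 301/65), (-627/130, -209/65), (-3/26, 51/13)

T1 reflect across y = 0: (-3, -4) → (-3, 4); (3, 1) → (3, -1); (-1, 5) → (-1, -5); (-1, 0) → (-1, 0); (3, 4) → (3, -4)
T2 rotate counter-clockwise with cos θ = -3/5, sin θ = -4/5: (-3, 4) → (5, 0); (3, -1) → (-13/5, -9/5); (-1, -5) → (-17/5, 19/5); (-1, 0) → (3/5, 4/5); (3, -4) → (-5, 0)
T3 scale by (3/2, -2): (5, 0) → (15/2, 0); (-13/5, -9/5) → (-39/10, 18/5); (-17/5, 19/5) → (-51/10, -38/5); (3/5, 4/5) → (9/10, -8/5); (-5, 0) → (-15/2, 0)
T4 rotate counter-clockwise with cos θ = -5/13, sin θ = -12/13: (15/2, 0) → (-75/26, -90/13); (-39/10, 18/5) → (627/130, 144/65); (-51/10, -38/5) → (-657/130, 496/65); (9/10, -8/5) → (-237/130, -14/65); (-15/2, 0) → (75/26, 90/13)
T5 translate by (-3, -3): (-75/26, -90/13) → (-153/26, -129/13); (627/130, 144/65) → (237/130, -51/65); (-657/130, 496/65) → (-1047/130, 301/65); (-237/130, -14/65) → (-627/130, -209/65); (75/26, 90/13) → (-3/26, 51/13)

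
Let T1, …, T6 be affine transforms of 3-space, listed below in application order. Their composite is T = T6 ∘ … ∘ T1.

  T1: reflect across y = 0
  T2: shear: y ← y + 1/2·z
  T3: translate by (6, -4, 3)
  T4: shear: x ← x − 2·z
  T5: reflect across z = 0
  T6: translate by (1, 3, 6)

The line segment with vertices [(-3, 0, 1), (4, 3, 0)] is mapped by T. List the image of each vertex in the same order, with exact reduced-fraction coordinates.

image vertices: (-4, -1/2, 2), (5, -4, 3)

T1 reflect across y = 0: (-3, 0, 1) → (-3, 0, 1); (4, 3, 0) → (4, -3, 0)
T2 shear: y ← y + 1/2·z: (-3, 0, 1) → (-3, 1/2, 1); (4, -3, 0) → (4, -3, 0)
T3 translate by (6, -4, 3): (-3, 1/2, 1) → (3, -7/2, 4); (4, -3, 0) → (10, -7, 3)
T4 shear: x ← x − 2·z: (3, -7/2, 4) → (-5, -7/2, 4); (10, -7, 3) → (4, -7, 3)
T5 reflect across z = 0: (-5, -7/2, 4) → (-5, -7/2, -4); (4, -7, 3) → (4, -7, -3)
T6 translate by (1, 3, 6): (-5, -7/2, -4) → (-4, -1/2, 2); (4, -7, -3) → (5, -4, 3)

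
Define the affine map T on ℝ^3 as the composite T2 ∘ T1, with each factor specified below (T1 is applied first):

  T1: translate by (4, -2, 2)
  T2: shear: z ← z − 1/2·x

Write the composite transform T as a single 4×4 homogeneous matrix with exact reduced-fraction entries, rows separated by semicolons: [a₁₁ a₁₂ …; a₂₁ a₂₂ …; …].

T1 = [1 0 0 4; 0 1 0 -2; 0 0 1 2; 0 0 0 1]
T2·T1 = [1 0 0 4; 0 1 0 -2; -1/2 0 1 0; 0 0 0 1]

T = [1 0 0 4; 0 1 0 -2; -1/2 0 1 0; 0 0 0 1]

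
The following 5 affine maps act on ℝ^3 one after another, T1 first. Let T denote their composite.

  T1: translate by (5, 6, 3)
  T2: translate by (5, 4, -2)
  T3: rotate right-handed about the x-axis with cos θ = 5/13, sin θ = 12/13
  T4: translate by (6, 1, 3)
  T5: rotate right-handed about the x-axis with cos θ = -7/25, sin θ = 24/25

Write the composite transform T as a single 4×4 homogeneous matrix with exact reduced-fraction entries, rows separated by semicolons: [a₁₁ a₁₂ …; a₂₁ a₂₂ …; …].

T1 = [1 0 0 5; 0 1 0 6; 0 0 1 3; 0 0 0 1]
T2·T1 = [1 0 0 10; 0 1 0 10; 0 0 1 1; 0 0 0 1]
T3·…·T1 = [1 0 0 10; 0 5/13 -12/13 38/13; 0 12/13 5/13 125/13; 0 0 0 1]
T4·…·T1 = [1 0 0 16; 0 5/13 -12/13 51/13; 0 12/13 5/13 164/13; 0 0 0 1]
T5·…·T1 = [1 0 0 16; 0 -323/325 -36/325 -4293/325; 0 36/325 -323/325 76/325; 0 0 0 1]

T = [1 0 0 16; 0 -323/325 -36/325 -4293/325; 0 36/325 -323/325 76/325; 0 0 0 1]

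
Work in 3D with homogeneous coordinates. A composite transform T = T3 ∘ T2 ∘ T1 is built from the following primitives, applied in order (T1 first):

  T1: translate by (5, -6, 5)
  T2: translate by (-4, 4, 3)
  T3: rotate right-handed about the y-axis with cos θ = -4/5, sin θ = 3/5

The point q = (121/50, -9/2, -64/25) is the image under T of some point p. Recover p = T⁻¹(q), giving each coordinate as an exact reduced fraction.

T1 = [1 0 0 5; 0 1 0 -6; 0 0 1 5; 0 0 0 1]
T2·T1 = [1 0 0 1; 0 1 0 -2; 0 0 1 8; 0 0 0 1]
T3·…·T1 = [-4/5 0 3/5 4; 0 1 0 -2; -3/5 0 -4/5 -7; 0 0 0 1]
det M = 1; M⁻¹ = [-4/5 0 -3/5 -1; 0 1 0 2; 3/5 0 -4/5 -8; 0 0 0 1]
M⁻¹ · (121/50, -9/2, -64/25)ᵀ = (-7/5, -5/2, -9/2)ᵀ

p = (-7/5, -5/2, -9/2)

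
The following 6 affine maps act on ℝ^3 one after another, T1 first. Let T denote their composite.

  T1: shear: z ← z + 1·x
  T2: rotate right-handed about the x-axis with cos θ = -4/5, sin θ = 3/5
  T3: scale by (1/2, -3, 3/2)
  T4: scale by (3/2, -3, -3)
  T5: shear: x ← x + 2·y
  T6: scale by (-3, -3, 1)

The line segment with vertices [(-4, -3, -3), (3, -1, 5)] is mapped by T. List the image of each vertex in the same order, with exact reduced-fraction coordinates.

image vertices: (-1737/5, -891/5, -171/10), (837/4, 108, 63/2)

T1 shear: z ← z + 1·x: (-4, -3, -3) → (-4, -3, -7); (3, -1, 5) → (3, -1, 8)
T2 rotate right-handed about the x-axis with cos θ = -4/5, sin θ = 3/5: (-4, -3, -7) → (-4, 33/5, 19/5); (3, -1, 8) → (3, -4, -7)
T3 scale by (1/2, -3, 3/2): (-4, 33/5, 19/5) → (-2, -99/5, 57/10); (3, -4, -7) → (3/2, 12, -21/2)
T4 scale by (3/2, -3, -3): (-2, -99/5, 57/10) → (-3, 297/5, -171/10); (3/2, 12, -21/2) → (9/4, -36, 63/2)
T5 shear: x ← x + 2·y: (-3, 297/5, -171/10) → (579/5, 297/5, -171/10); (9/4, -36, 63/2) → (-279/4, -36, 63/2)
T6 scale by (-3, -3, 1): (579/5, 297/5, -171/10) → (-1737/5, -891/5, -171/10); (-279/4, -36, 63/2) → (837/4, 108, 63/2)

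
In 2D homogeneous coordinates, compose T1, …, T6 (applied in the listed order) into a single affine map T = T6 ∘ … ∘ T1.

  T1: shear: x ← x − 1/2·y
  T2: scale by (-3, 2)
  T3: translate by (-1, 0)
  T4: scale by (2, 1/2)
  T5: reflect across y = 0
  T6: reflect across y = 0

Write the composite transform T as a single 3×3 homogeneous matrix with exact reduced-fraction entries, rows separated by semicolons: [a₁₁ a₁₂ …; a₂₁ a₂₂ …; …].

T1 = [1 -1/2 0; 0 1 0; 0 0 1]
T2·T1 = [-3 3/2 0; 0 2 0; 0 0 1]
T3·…·T1 = [-3 3/2 -1; 0 2 0; 0 0 1]
T4·…·T1 = [-6 3 -2; 0 1 0; 0 0 1]
T5·…·T1 = [-6 3 -2; 0 -1 0; 0 0 1]
T6·…·T1 = [-6 3 -2; 0 1 0; 0 0 1]

T = [-6 3 -2; 0 1 0; 0 0 1]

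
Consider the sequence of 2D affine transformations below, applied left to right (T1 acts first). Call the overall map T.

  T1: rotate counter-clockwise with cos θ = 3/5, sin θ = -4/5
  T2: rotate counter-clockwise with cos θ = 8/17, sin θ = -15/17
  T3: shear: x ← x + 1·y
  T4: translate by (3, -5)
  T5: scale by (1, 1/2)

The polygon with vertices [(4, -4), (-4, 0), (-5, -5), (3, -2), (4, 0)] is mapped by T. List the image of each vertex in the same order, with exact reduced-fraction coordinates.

T1 rotate counter-clockwise with cos θ = 3/5, sin θ = -4/5: (4, -4) → (-4/5, -28/5); (-4, 0) → (-12/5, 16/5); (-5, -5) → (-7, 1); (3, -2) → (1/5, -18/5); (4, 0) → (12/5, -16/5)
T2 rotate counter-clockwise with cos θ = 8/17, sin θ = -15/17: (-4/5, -28/5) → (-452/85, -164/85); (-12/5, 16/5) → (144/85, 308/85); (-7, 1) → (-41/17, 113/17); (1/5, -18/5) → (-262/85, -159/85); (12/5, -16/5) → (-144/85, -308/85)
T3 shear: x ← x + 1·y: (-452/85, -164/85) → (-616/85, -164/85); (144/85, 308/85) → (452/85, 308/85); (-41/17, 113/17) → (72/17, 113/17); (-262/85, -159/85) → (-421/85, -159/85); (-144/85, -308/85) → (-452/85, -308/85)
T4 translate by (3, -5): (-616/85, -164/85) → (-361/85, -589/85); (452/85, 308/85) → (707/85, -117/85); (72/17, 113/17) → (123/17, 28/17); (-421/85, -159/85) → (-166/85, -584/85); (-452/85, -308/85) → (-197/85, -733/85)
T5 scale by (1, 1/2): (-361/85, -589/85) → (-361/85, -589/170); (707/85, -117/85) → (707/85, -117/170); (123/17, 28/17) → (123/17, 14/17); (-166/85, -584/85) → (-166/85, -292/85); (-197/85, -733/85) → (-197/85, -733/170)

image vertices: (-361/85, -589/170), (707/85, -117/170), (123/17, 14/17), (-166/85, -292/85), (-197/85, -733/170)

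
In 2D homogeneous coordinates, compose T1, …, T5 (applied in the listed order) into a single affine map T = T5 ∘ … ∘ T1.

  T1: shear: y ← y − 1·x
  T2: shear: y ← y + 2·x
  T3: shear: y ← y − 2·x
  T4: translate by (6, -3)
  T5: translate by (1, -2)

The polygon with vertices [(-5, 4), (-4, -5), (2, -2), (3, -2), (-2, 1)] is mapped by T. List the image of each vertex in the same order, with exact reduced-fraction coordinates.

image vertices: (2, 4), (3, -6), (9, -9), (10, -10), (5, -2)

T1 shear: y ← y − 1·x: (-5, 4) → (-5, 9); (-4, -5) → (-4, -1); (2, -2) → (2, -4); (3, -2) → (3, -5); (-2, 1) → (-2, 3)
T2 shear: y ← y + 2·x: (-5, 9) → (-5, -1); (-4, -1) → (-4, -9); (2, -4) → (2, 0); (3, -5) → (3, 1); (-2, 3) → (-2, -1)
T3 shear: y ← y − 2·x: (-5, -1) → (-5, 9); (-4, -9) → (-4, -1); (2, 0) → (2, -4); (3, 1) → (3, -5); (-2, -1) → (-2, 3)
T4 translate by (6, -3): (-5, 9) → (1, 6); (-4, -1) → (2, -4); (2, -4) → (8, -7); (3, -5) → (9, -8); (-2, 3) → (4, 0)
T5 translate by (1, -2): (1, 6) → (2, 4); (2, -4) → (3, -6); (8, -7) → (9, -9); (9, -8) → (10, -10); (4, 0) → (5, -2)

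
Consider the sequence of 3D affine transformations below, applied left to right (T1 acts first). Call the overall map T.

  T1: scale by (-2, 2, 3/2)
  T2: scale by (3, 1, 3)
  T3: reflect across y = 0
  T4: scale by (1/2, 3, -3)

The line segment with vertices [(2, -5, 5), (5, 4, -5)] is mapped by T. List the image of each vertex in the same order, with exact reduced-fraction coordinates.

image vertices: (-6, 30, -135/2), (-15, -24, 135/2)

T1 scale by (-2, 2, 3/2): (2, -5, 5) → (-4, -10, 15/2); (5, 4, -5) → (-10, 8, -15/2)
T2 scale by (3, 1, 3): (-4, -10, 15/2) → (-12, -10, 45/2); (-10, 8, -15/2) → (-30, 8, -45/2)
T3 reflect across y = 0: (-12, -10, 45/2) → (-12, 10, 45/2); (-30, 8, -45/2) → (-30, -8, -45/2)
T4 scale by (1/2, 3, -3): (-12, 10, 45/2) → (-6, 30, -135/2); (-30, -8, -45/2) → (-15, -24, 135/2)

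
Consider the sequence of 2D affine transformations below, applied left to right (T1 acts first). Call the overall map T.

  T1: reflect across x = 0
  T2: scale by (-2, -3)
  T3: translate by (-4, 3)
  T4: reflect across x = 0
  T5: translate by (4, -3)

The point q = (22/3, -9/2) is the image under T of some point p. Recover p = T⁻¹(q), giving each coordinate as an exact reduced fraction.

T1 = [-1 0 0; 0 1 0; 0 0 1]
T2·T1 = [2 0 0; 0 -3 0; 0 0 1]
T3·…·T1 = [2 0 -4; 0 -3 3; 0 0 1]
T4·…·T1 = [-2 0 4; 0 -3 3; 0 0 1]
T5·…·T1 = [-2 0 8; 0 -3 0; 0 0 1]
det M = 6; M⁻¹ = [-1/2 0 4; 0 -1/3 0; 0 0 1]
M⁻¹ · (22/3, -9/2)ᵀ = (1/3, 3/2)ᵀ

p = (1/3, 3/2)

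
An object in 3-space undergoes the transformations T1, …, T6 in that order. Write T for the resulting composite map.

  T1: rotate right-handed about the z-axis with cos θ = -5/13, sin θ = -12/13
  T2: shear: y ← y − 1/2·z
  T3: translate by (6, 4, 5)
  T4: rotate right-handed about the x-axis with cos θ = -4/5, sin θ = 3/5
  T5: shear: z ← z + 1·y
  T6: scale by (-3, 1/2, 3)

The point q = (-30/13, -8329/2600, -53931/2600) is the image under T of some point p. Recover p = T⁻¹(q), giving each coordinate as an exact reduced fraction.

T1 = [-5/13 12/13 0 0; -12/13 -5/13 0 0; 0 0 1 0; 0 0 0 1]
T2·T1 = [-5/13 12/13 0 0; -12/13 -5/13 -1/2 0; 0 0 1 0; 0 0 0 1]
T3·…·T1 = [-5/13 12/13 0 6; -12/13 -5/13 -1/2 4; 0 0 1 5; 0 0 0 1]
T4·…·T1 = [-5/13 12/13 0 6; 48/65 4/13 -1/5 -31/5; -36/65 -3/13 -11/10 -8/5; 0 0 0 1]
T5·…·T1 = [-5/13 12/13 0 6; 48/65 4/13 -1/5 -31/5; 12/65 1/13 -13/10 -39/5; 0 0 0 1]
T6·…·T1 = [15/13 -36/13 0 -18; 24/65 2/13 -1/10 -31/10; 36/65 3/13 -39/10 -117/5; 0 0 0 1]
det M = -9/2; M⁻¹ = [5/39 12/5 -4/65 108/13; -4/13 1 -1/39 -79/26; 0 2/5 -4/15 -5; 0 0 0 1]
M⁻¹ · (-30/13, -8329/2600, -53931/2600)ᵀ = (8/5, -5, -3/4)ᵀ

p = (8/5, -5, -3/4)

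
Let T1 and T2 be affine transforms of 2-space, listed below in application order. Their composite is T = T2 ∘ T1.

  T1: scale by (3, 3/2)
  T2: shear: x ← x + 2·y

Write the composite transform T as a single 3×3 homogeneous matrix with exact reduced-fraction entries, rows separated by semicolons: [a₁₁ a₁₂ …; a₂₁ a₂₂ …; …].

T = [3 3 0; 0 3/2 0; 0 0 1]

T1 = [3 0 0; 0 3/2 0; 0 0 1]
T2·T1 = [3 3 0; 0 3/2 0; 0 0 1]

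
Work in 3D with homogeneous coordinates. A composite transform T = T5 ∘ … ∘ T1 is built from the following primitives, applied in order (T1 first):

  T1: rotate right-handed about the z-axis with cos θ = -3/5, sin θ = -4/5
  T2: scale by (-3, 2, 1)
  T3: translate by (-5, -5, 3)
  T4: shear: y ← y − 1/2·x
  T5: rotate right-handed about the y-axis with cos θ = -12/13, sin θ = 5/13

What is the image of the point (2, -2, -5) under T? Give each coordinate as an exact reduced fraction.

T(p) = (-254/65, -15/2, 7/13)

T1 rotate right-handed about the z-axis with cos θ = -3/5, sin θ = -4/5: (2, -2, -5) → (-14/5, -2/5, -5)
T2 scale by (-3, 2, 1): (-14/5, -2/5, -5) → (42/5, -4/5, -5)
T3 translate by (-5, -5, 3): (42/5, -4/5, -5) → (17/5, -29/5, -2)
T4 shear: y ← y − 1/2·x: (17/5, -29/5, -2) → (17/5, -15/2, -2)
T5 rotate right-handed about the y-axis with cos θ = -12/13, sin θ = 5/13: (17/5, -15/2, -2) → (-254/65, -15/2, 7/13)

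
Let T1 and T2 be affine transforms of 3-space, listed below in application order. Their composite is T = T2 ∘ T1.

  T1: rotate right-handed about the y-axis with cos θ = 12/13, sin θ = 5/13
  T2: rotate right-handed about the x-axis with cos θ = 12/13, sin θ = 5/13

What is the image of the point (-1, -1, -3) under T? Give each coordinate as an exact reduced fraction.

T1 rotate right-handed about the y-axis with cos θ = 12/13, sin θ = 5/13: (-1, -1, -3) → (-27/13, -1, -31/13)
T2 rotate right-handed about the x-axis with cos θ = 12/13, sin θ = 5/13: (-27/13, -1, -31/13) → (-27/13, -1/169, -437/169)

T(p) = (-27/13, -1/169, -437/169)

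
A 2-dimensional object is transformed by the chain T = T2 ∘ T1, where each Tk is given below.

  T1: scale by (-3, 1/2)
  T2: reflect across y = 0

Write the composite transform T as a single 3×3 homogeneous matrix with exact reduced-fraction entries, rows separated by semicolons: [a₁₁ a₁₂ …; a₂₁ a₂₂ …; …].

T = [-3 0 0; 0 -1/2 0; 0 0 1]

T1 = [-3 0 0; 0 1/2 0; 0 0 1]
T2·T1 = [-3 0 0; 0 -1/2 0; 0 0 1]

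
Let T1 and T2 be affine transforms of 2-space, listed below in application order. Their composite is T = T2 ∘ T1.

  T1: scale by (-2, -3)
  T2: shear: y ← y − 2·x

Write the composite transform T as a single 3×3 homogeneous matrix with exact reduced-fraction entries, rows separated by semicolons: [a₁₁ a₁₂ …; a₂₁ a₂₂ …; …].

T1 = [-2 0 0; 0 -3 0; 0 0 1]
T2·T1 = [-2 0 0; 4 -3 0; 0 0 1]

T = [-2 0 0; 4 -3 0; 0 0 1]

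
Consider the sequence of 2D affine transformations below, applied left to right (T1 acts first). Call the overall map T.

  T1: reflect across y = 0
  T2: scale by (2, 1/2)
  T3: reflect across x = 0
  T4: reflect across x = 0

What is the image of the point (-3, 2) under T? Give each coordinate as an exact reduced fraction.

T(p) = (-6, -1)

T1 reflect across y = 0: (-3, 2) → (-3, -2)
T2 scale by (2, 1/2): (-3, -2) → (-6, -1)
T3 reflect across x = 0: (-6, -1) → (6, -1)
T4 reflect across x = 0: (6, -1) → (-6, -1)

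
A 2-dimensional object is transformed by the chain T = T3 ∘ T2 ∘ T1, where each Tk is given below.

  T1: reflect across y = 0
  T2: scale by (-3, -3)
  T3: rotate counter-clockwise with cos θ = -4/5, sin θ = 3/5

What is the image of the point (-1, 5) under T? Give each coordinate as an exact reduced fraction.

T(p) = (-57/5, -51/5)

T1 reflect across y = 0: (-1, 5) → (-1, -5)
T2 scale by (-3, -3): (-1, -5) → (3, 15)
T3 rotate counter-clockwise with cos θ = -4/5, sin θ = 3/5: (3, 15) → (-57/5, -51/5)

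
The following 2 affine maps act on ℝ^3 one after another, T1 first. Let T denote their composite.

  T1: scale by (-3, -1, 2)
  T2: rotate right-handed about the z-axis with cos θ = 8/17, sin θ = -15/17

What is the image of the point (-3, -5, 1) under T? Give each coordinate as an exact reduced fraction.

T(p) = (147/17, -95/17, 2)

T1 scale by (-3, -1, 2): (-3, -5, 1) → (9, 5, 2)
T2 rotate right-handed about the z-axis with cos θ = 8/17, sin θ = -15/17: (9, 5, 2) → (147/17, -95/17, 2)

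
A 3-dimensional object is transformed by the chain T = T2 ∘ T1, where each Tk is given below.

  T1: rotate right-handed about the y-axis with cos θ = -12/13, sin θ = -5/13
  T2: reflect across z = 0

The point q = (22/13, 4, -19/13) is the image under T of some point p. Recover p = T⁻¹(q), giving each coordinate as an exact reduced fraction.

p = (-1, 4, -2)

T1 = [-12/13 0 -5/13 0; 0 1 0 0; 5/13 0 -12/13 0; 0 0 0 1]
T2·T1 = [-12/13 0 -5/13 0; 0 1 0 0; -5/13 0 12/13 0; 0 0 0 1]
det M = -1; M⁻¹ = [-12/13 0 -5/13 0; 0 1 0 0; -5/13 0 12/13 0; 0 0 0 1]
M⁻¹ · (22/13, 4, -19/13)ᵀ = (-1, 4, -2)ᵀ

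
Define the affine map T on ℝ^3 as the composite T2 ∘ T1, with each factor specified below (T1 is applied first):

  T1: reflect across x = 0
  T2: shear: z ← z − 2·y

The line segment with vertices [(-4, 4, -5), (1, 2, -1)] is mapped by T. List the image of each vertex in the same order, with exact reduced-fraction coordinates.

T1 reflect across x = 0: (-4, 4, -5) → (4, 4, -5); (1, 2, -1) → (-1, 2, -1)
T2 shear: z ← z − 2·y: (4, 4, -5) → (4, 4, -13); (-1, 2, -1) → (-1, 2, -5)

image vertices: (4, 4, -13), (-1, 2, -5)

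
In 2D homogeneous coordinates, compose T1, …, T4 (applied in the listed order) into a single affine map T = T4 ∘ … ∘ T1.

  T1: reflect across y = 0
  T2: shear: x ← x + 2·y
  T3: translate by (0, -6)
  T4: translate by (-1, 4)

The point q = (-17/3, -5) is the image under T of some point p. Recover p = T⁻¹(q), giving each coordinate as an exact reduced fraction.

p = (4/3, 3)

T1 = [1 0 0; 0 -1 0; 0 0 1]
T2·T1 = [1 -2 0; 0 -1 0; 0 0 1]
T3·…·T1 = [1 -2 0; 0 -1 -6; 0 0 1]
T4·…·T1 = [1 -2 -1; 0 -1 -2; 0 0 1]
det M = -1; M⁻¹ = [1 -2 -3; 0 -1 -2; 0 0 1]
M⁻¹ · (-17/3, -5)ᵀ = (4/3, 3)ᵀ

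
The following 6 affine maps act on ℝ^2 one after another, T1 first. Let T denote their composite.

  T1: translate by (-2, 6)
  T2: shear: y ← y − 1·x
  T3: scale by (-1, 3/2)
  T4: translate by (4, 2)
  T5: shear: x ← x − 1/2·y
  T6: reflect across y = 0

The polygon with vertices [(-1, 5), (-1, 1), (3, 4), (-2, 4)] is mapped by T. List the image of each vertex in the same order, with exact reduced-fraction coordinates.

image vertices: (-9/2, -23), (-3/2, -17), (-19/4, -31/2), (-7/2, -23)

T1 translate by (-2, 6): (-1, 5) → (-3, 11); (-1, 1) → (-3, 7); (3, 4) → (1, 10); (-2, 4) → (-4, 10)
T2 shear: y ← y − 1·x: (-3, 11) → (-3, 14); (-3, 7) → (-3, 10); (1, 10) → (1, 9); (-4, 10) → (-4, 14)
T3 scale by (-1, 3/2): (-3, 14) → (3, 21); (-3, 10) → (3, 15); (1, 9) → (-1, 27/2); (-4, 14) → (4, 21)
T4 translate by (4, 2): (3, 21) → (7, 23); (3, 15) → (7, 17); (-1, 27/2) → (3, 31/2); (4, 21) → (8, 23)
T5 shear: x ← x − 1/2·y: (7, 23) → (-9/2, 23); (7, 17) → (-3/2, 17); (3, 31/2) → (-19/4, 31/2); (8, 23) → (-7/2, 23)
T6 reflect across y = 0: (-9/2, 23) → (-9/2, -23); (-3/2, 17) → (-3/2, -17); (-19/4, 31/2) → (-19/4, -31/2); (-7/2, 23) → (-7/2, -23)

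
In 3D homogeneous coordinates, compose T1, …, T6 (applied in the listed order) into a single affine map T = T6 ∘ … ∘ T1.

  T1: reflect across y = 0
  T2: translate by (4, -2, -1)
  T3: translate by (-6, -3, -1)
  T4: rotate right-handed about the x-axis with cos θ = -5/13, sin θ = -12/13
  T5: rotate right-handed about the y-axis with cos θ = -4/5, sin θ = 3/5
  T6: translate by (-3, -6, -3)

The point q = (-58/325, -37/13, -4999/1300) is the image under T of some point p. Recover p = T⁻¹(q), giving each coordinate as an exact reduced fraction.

p = (1/4, -8/5, 4)

T1 = [1 0 0 0; 0 -1 0 0; 0 0 1 0; 0 0 0 1]
T2·T1 = [1 0 0 4; 0 -1 0 -2; 0 0 1 -1; 0 0 0 1]
T3·…·T1 = [1 0 0 -2; 0 -1 0 -5; 0 0 1 -2; 0 0 0 1]
T4·…·T1 = [1 0 0 -2; 0 5/13 12/13 1/13; 0 12/13 -5/13 70/13; 0 0 0 1]
T5·…·T1 = [-4/5 36/65 -3/13 314/65; 0 5/13 12/13 1/13; -3/5 -48/65 4/13 -202/65; 0 0 0 1]
T6·…·T1 = [-4/5 36/65 -3/13 119/65; 0 5/13 12/13 -77/13; -3/5 -48/65 4/13 -397/65; 0 0 0 1]
det M = -1; M⁻¹ = [-4/5 0 -3/5 -11/5; 36/65 5/13 -48/65 -211/65; -3/13 12/13 4/13 101/13; 0 0 0 1]
M⁻¹ · (-58/325, -37/13, -4999/1300)ᵀ = (1/4, -8/5, 4)ᵀ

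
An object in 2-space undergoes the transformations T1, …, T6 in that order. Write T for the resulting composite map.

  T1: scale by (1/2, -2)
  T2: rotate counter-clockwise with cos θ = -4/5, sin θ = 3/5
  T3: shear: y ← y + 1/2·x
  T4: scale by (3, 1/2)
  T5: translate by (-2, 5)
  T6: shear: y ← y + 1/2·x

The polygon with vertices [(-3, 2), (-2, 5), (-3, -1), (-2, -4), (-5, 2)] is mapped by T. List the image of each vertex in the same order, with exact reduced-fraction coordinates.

image vertices: (44/5, 229/20), (92/5, 98/5), (-2, 11/4), (-14, -13/2), (56/5, 251/20)

T1 scale by (1/2, -2): (-3, 2) → (-3/2, -4); (-2, 5) → (-1, -10); (-3, -1) → (-3/2, 2); (-2, -4) → (-1, 8); (-5, 2) → (-5/2, -4)
T2 rotate counter-clockwise with cos θ = -4/5, sin θ = 3/5: (-3/2, -4) → (18/5, 23/10); (-1, -10) → (34/5, 37/5); (-3/2, 2) → (0, -5/2); (-1, 8) → (-4, -7); (-5/2, -4) → (22/5, 17/10)
T3 shear: y ← y + 1/2·x: (18/5, 23/10) → (18/5, 41/10); (34/5, 37/5) → (34/5, 54/5); (0, -5/2) → (0, -5/2); (-4, -7) → (-4, -9); (22/5, 17/10) → (22/5, 39/10)
T4 scale by (3, 1/2): (18/5, 41/10) → (54/5, 41/20); (34/5, 54/5) → (102/5, 27/5); (0, -5/2) → (0, -5/4); (-4, -9) → (-12, -9/2); (22/5, 39/10) → (66/5, 39/20)
T5 translate by (-2, 5): (54/5, 41/20) → (44/5, 141/20); (102/5, 27/5) → (92/5, 52/5); (0, -5/4) → (-2, 15/4); (-12, -9/2) → (-14, 1/2); (66/5, 39/20) → (56/5, 139/20)
T6 shear: y ← y + 1/2·x: (44/5, 141/20) → (44/5, 229/20); (92/5, 52/5) → (92/5, 98/5); (-2, 15/4) → (-2, 11/4); (-14, 1/2) → (-14, -13/2); (56/5, 139/20) → (56/5, 251/20)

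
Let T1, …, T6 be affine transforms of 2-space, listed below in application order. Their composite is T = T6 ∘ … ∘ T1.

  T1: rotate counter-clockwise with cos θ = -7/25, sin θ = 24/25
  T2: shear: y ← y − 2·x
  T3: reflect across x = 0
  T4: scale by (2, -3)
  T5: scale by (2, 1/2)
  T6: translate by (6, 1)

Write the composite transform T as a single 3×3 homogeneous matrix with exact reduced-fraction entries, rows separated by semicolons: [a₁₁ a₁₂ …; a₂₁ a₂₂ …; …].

T = [28/25 96/25 6; -57/25 -123/50 1; 0 0 1]

T1 = [-7/25 -24/25 0; 24/25 -7/25 0; 0 0 1]
T2·T1 = [-7/25 -24/25 0; 38/25 41/25 0; 0 0 1]
T3·…·T1 = [7/25 24/25 0; 38/25 41/25 0; 0 0 1]
T4·…·T1 = [14/25 48/25 0; -114/25 -123/25 0; 0 0 1]
T5·…·T1 = [28/25 96/25 0; -57/25 -123/50 0; 0 0 1]
T6·…·T1 = [28/25 96/25 6; -57/25 -123/50 1; 0 0 1]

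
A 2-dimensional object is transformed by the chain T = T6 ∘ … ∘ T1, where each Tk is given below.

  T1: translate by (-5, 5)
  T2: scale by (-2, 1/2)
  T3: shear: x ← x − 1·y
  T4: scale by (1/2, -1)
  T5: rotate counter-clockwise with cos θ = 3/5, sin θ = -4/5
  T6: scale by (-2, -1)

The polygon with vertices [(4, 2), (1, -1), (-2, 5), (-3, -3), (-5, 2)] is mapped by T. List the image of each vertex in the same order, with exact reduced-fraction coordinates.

image vertices: (13/2, 3/2), (-2/5, 18/5), (13/5, 33/5), (-37/5, 33/5), (-43/10, 87/10)

T1 translate by (-5, 5): (4, 2) → (-1, 7); (1, -1) → (-4, 4); (-2, 5) → (-7, 10); (-3, -3) → (-8, 2); (-5, 2) → (-10, 7)
T2 scale by (-2, 1/2): (-1, 7) → (2, 7/2); (-4, 4) → (8, 2); (-7, 10) → (14, 5); (-8, 2) → (16, 1); (-10, 7) → (20, 7/2)
T3 shear: x ← x − 1·y: (2, 7/2) → (-3/2, 7/2); (8, 2) → (6, 2); (14, 5) → (9, 5); (16, 1) → (15, 1); (20, 7/2) → (33/2, 7/2)
T4 scale by (1/2, -1): (-3/2, 7/2) → (-3/4, -7/2); (6, 2) → (3, -2); (9, 5) → (9/2, -5); (15, 1) → (15/2, -1); (33/2, 7/2) → (33/4, -7/2)
T5 rotate counter-clockwise with cos θ = 3/5, sin θ = -4/5: (-3/4, -7/2) → (-13/4, -3/2); (3, -2) → (1/5, -18/5); (9/2, -5) → (-13/10, -33/5); (15/2, -1) → (37/10, -33/5); (33/4, -7/2) → (43/20, -87/10)
T6 scale by (-2, -1): (-13/4, -3/2) → (13/2, 3/2); (1/5, -18/5) → (-2/5, 18/5); (-13/10, -33/5) → (13/5, 33/5); (37/10, -33/5) → (-37/5, 33/5); (43/20, -87/10) → (-43/10, 87/10)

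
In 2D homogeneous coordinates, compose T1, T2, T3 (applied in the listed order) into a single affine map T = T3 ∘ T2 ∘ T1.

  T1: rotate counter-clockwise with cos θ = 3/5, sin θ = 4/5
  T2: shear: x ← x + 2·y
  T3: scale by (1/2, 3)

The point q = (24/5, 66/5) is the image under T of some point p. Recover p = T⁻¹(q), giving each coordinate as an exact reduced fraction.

p = (4, 2)

T1 = [3/5 -4/5 0; 4/5 3/5 0; 0 0 1]
T2·T1 = [11/5 2/5 0; 4/5 3/5 0; 0 0 1]
T3·…·T1 = [11/10 1/5 0; 12/5 9/5 0; 0 0 1]
det M = 3/2; M⁻¹ = [6/5 -2/15 0; -8/5 11/15 0; 0 0 1]
M⁻¹ · (24/5, 66/5)ᵀ = (4, 2)ᵀ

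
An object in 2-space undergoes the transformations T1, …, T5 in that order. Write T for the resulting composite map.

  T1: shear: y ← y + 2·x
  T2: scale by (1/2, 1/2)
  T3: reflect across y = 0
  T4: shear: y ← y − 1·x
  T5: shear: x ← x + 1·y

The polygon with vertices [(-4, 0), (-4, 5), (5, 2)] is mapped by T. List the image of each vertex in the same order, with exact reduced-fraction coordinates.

T1 shear: y ← y + 2·x: (-4, 0) → (-4, -8); (-4, 5) → (-4, -3); (5, 2) → (5, 12)
T2 scale by (1/2, 1/2): (-4, -8) → (-2, -4); (-4, -3) → (-2, -3/2); (5, 12) → (5/2, 6)
T3 reflect across y = 0: (-2, -4) → (-2, 4); (-2, -3/2) → (-2, 3/2); (5/2, 6) → (5/2, -6)
T4 shear: y ← y − 1·x: (-2, 4) → (-2, 6); (-2, 3/2) → (-2, 7/2); (5/2, -6) → (5/2, -17/2)
T5 shear: x ← x + 1·y: (-2, 6) → (4, 6); (-2, 7/2) → (3/2, 7/2); (5/2, -17/2) → (-6, -17/2)

image vertices: (4, 6), (3/2, 7/2), (-6, -17/2)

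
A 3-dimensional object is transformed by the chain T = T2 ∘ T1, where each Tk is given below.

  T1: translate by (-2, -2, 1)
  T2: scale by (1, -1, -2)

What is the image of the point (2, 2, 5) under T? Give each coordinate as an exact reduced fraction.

T1 translate by (-2, -2, 1): (2, 2, 5) → (0, 0, 6)
T2 scale by (1, -1, -2): (0, 0, 6) → (0, 0, -12)

T(p) = (0, 0, -12)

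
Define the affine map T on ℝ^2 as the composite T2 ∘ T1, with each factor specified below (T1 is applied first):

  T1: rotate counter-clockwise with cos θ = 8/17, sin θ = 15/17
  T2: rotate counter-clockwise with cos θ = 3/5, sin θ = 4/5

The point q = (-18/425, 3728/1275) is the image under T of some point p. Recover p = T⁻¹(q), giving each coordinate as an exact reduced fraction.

T1 = [8/17 -15/17 0; 15/17 8/17 0; 0 0 1]
T2·T1 = [-36/85 -77/85 0; 77/85 -36/85 0; 0 0 1]
det M = 1; M⁻¹ = [-36/85 77/85 0; -77/85 -36/85 0; 0 0 1]
M⁻¹ · (-18/425, 3728/1275)ᵀ = (8/3, -6/5)ᵀ

p = (8/3, -6/5)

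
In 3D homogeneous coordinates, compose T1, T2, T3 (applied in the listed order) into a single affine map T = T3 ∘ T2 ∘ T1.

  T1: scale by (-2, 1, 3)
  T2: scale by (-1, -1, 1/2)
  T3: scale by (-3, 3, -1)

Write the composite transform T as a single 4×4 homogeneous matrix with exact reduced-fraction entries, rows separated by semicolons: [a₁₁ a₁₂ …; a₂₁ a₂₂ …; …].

T1 = [-2 0 0 0; 0 1 0 0; 0 0 3 0; 0 0 0 1]
T2·T1 = [2 0 0 0; 0 -1 0 0; 0 0 3/2 0; 0 0 0 1]
T3·…·T1 = [-6 0 0 0; 0 -3 0 0; 0 0 -3/2 0; 0 0 0 1]

T = [-6 0 0 0; 0 -3 0 0; 0 0 -3/2 0; 0 0 0 1]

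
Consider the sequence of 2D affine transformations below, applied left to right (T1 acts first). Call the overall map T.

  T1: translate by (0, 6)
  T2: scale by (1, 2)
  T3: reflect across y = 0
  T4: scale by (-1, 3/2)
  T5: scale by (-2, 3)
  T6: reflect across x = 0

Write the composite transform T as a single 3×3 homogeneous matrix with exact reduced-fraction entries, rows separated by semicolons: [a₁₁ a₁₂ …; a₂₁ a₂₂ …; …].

T1 = [1 0 0; 0 1 6; 0 0 1]
T2·T1 = [1 0 0; 0 2 12; 0 0 1]
T3·…·T1 = [1 0 0; 0 -2 -12; 0 0 1]
T4·…·T1 = [-1 0 0; 0 -3 -18; 0 0 1]
T5·…·T1 = [2 0 0; 0 -9 -54; 0 0 1]
T6·…·T1 = [-2 0 0; 0 -9 -54; 0 0 1]

T = [-2 0 0; 0 -9 -54; 0 0 1]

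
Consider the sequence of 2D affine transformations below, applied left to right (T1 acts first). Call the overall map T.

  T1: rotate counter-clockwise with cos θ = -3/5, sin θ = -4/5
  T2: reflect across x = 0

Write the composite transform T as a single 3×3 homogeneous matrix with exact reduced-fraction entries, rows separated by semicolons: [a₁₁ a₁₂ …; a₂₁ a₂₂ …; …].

T = [3/5 -4/5 0; -4/5 -3/5 0; 0 0 1]

T1 = [-3/5 4/5 0; -4/5 -3/5 0; 0 0 1]
T2·T1 = [3/5 -4/5 0; -4/5 -3/5 0; 0 0 1]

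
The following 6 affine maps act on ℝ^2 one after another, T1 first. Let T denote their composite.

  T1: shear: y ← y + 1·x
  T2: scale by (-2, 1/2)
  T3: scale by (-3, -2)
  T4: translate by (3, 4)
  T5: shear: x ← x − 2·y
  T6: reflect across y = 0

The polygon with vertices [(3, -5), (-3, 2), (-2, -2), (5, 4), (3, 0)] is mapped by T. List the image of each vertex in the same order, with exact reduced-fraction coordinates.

image vertices: (9, -6), (-25, -5), (-25, -8), (43, 5), (19, -1)

T1 shear: y ← y + 1·x: (3, -5) → (3, -2); (-3, 2) → (-3, -1); (-2, -2) → (-2, -4); (5, 4) → (5, 9); (3, 0) → (3, 3)
T2 scale by (-2, 1/2): (3, -2) → (-6, -1); (-3, -1) → (6, -1/2); (-2, -4) → (4, -2); (5, 9) → (-10, 9/2); (3, 3) → (-6, 3/2)
T3 scale by (-3, -2): (-6, -1) → (18, 2); (6, -1/2) → (-18, 1); (4, -2) → (-12, 4); (-10, 9/2) → (30, -9); (-6, 3/2) → (18, -3)
T4 translate by (3, 4): (18, 2) → (21, 6); (-18, 1) → (-15, 5); (-12, 4) → (-9, 8); (30, -9) → (33, -5); (18, -3) → (21, 1)
T5 shear: x ← x − 2·y: (21, 6) → (9, 6); (-15, 5) → (-25, 5); (-9, 8) → (-25, 8); (33, -5) → (43, -5); (21, 1) → (19, 1)
T6 reflect across y = 0: (9, 6) → (9, -6); (-25, 5) → (-25, -5); (-25, 8) → (-25, -8); (43, -5) → (43, 5); (19, 1) → (19, -1)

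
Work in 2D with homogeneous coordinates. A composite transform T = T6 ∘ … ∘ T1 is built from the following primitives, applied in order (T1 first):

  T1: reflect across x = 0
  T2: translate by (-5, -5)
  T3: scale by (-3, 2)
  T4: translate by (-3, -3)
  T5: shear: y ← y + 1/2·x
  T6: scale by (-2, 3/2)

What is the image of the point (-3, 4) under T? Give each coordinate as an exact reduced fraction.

T(p) = (-6, -21/4)

T1 reflect across x = 0: (-3, 4) → (3, 4)
T2 translate by (-5, -5): (3, 4) → (-2, -1)
T3 scale by (-3, 2): (-2, -1) → (6, -2)
T4 translate by (-3, -3): (6, -2) → (3, -5)
T5 shear: y ← y + 1/2·x: (3, -5) → (3, -7/2)
T6 scale by (-2, 3/2): (3, -7/2) → (-6, -21/4)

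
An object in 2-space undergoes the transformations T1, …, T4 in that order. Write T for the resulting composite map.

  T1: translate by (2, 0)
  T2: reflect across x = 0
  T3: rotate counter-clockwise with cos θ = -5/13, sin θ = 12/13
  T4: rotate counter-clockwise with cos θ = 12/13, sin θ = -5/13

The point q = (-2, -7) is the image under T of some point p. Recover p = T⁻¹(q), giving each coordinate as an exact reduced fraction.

p = (5, 2)

T1 = [1 0 2; 0 1 0; 0 0 1]
T2·T1 = [-1 0 -2; 0 1 0; 0 0 1]
T3·…·T1 = [5/13 -12/13 10/13; -12/13 -5/13 -24/13; 0 0 1]
T4·…·T1 = [0 -1 0; -1 0 -2; 0 0 1]
det M = -1; M⁻¹ = [0 -1 -2; -1 0 0; 0 0 1]
M⁻¹ · (-2, -7)ᵀ = (5, 2)ᵀ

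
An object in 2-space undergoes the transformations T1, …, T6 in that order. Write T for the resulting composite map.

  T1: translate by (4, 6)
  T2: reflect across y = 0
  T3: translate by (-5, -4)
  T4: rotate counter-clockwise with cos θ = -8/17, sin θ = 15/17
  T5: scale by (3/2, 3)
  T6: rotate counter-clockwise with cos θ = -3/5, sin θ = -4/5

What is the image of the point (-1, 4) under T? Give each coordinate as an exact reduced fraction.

T(p) = (-33/85, -2094/85)

T1 translate by (4, 6): (-1, 4) → (3, 10)
T2 reflect across y = 0: (3, 10) → (3, -10)
T3 translate by (-5, -4): (3, -10) → (-2, -14)
T4 rotate counter-clockwise with cos θ = -8/17, sin θ = 15/17: (-2, -14) → (226/17, 82/17)
T5 scale by (3/2, 3): (226/17, 82/17) → (339/17, 246/17)
T6 rotate counter-clockwise with cos θ = -3/5, sin θ = -4/5: (339/17, 246/17) → (-33/85, -2094/85)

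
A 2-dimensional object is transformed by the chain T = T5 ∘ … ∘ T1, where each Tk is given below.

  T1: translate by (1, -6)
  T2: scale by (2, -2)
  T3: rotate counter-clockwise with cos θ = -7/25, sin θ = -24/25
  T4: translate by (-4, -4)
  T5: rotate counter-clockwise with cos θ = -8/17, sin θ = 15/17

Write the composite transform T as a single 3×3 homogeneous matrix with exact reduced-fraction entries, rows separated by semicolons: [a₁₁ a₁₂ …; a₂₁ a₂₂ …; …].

T1 = [1 0 1; 0 1 -6; 0 0 1]
T2·T1 = [2 0 2; 0 -2 12; 0 0 1]
T3·…·T1 = [-14/25 -48/25 274/25; -48/25 14/25 -132/25; 0 0 1]
T4·…·T1 = [-14/25 -48/25 174/25; -48/25 14/25 -232/25; 0 0 1]
T5·…·T1 = [832/425 174/425 2088/425; 174/425 -832/425 4466/425; 0 0 1]

T = [832/425 174/425 2088/425; 174/425 -832/425 4466/425; 0 0 1]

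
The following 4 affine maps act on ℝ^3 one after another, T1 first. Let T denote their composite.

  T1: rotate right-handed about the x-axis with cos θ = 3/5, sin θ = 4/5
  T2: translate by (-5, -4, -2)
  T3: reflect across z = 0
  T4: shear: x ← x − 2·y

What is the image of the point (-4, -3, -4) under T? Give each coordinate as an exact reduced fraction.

T1 rotate right-handed about the x-axis with cos θ = 3/5, sin θ = 4/5: (-4, -3, -4) → (-4, 7/5, -24/5)
T2 translate by (-5, -4, -2): (-4, 7/5, -24/5) → (-9, -13/5, -34/5)
T3 reflect across z = 0: (-9, -13/5, -34/5) → (-9, -13/5, 34/5)
T4 shear: x ← x − 2·y: (-9, -13/5, 34/5) → (-19/5, -13/5, 34/5)

T(p) = (-19/5, -13/5, 34/5)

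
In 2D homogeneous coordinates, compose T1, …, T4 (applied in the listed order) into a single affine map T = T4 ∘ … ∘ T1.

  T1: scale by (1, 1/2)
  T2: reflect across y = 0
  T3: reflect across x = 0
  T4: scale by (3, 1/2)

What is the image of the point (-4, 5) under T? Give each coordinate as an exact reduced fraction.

T(p) = (12, -5/4)

T1 scale by (1, 1/2): (-4, 5) → (-4, 5/2)
T2 reflect across y = 0: (-4, 5/2) → (-4, -5/2)
T3 reflect across x = 0: (-4, -5/2) → (4, -5/2)
T4 scale by (3, 1/2): (4, -5/2) → (12, -5/4)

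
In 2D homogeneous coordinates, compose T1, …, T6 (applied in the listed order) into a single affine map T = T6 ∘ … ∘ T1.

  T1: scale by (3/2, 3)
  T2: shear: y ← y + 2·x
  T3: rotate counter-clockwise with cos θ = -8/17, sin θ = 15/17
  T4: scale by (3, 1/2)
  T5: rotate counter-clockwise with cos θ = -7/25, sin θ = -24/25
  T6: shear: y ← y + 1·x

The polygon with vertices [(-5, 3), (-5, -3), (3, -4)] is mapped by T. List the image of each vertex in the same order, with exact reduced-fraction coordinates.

image vertices: (-3924/425, -57993/1700), (-7866/425, -153537/1700), (909/425, -237/1700)

T1 scale by (3/2, 3): (-5, 3) → (-15/2, 9); (-5, -3) → (-15/2, -9); (3, -4) → (9/2, -12)
T2 shear: y ← y + 2·x: (-15/2, 9) → (-15/2, -6); (-15/2, -9) → (-15/2, -24); (9/2, -12) → (9/2, -3)
T3 rotate counter-clockwise with cos θ = -8/17, sin θ = 15/17: (-15/2, -6) → (150/17, -129/34); (-15/2, -24) → (420/17, 159/34); (9/2, -3) → (9/17, 183/34)
T4 scale by (3, 1/2): (150/17, -129/34) → (450/17, -129/68); (420/17, 159/34) → (1260/17, 159/68); (9/17, 183/34) → (27/17, 183/68)
T5 rotate counter-clockwise with cos θ = -7/25, sin θ = -24/25: (450/17, -129/68) → (-3924/425, -42297/1700); (1260/17, 159/68) → (-7866/425, -122073/1700); (27/17, 183/68) → (909/425, -3873/1700)
T6 shear: y ← y + 1·x: (-3924/425, -42297/1700) → (-3924/425, -57993/1700); (-7866/425, -122073/1700) → (-7866/425, -153537/1700); (909/425, -3873/1700) → (909/425, -237/1700)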